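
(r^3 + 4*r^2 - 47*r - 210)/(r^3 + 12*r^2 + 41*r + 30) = (r - 7)/(r + 1)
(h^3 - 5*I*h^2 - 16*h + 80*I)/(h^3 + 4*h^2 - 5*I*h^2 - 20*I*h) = (h - 4)/h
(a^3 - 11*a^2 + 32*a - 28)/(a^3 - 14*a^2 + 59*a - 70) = (a - 2)/(a - 5)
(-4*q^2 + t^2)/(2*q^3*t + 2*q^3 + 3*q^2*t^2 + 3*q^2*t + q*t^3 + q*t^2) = (-2*q + t)/(q*(q*t + q + t^2 + t))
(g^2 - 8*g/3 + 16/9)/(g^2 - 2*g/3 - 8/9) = (3*g - 4)/(3*g + 2)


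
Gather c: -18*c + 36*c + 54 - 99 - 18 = 18*c - 63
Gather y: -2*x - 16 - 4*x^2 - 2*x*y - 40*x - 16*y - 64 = -4*x^2 - 42*x + y*(-2*x - 16) - 80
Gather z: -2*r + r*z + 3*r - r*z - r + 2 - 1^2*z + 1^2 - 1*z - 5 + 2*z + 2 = 0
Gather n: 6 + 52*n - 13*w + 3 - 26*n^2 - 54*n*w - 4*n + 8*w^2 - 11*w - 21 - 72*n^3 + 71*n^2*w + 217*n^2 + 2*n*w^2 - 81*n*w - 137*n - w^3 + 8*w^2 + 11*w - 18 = -72*n^3 + n^2*(71*w + 191) + n*(2*w^2 - 135*w - 89) - w^3 + 16*w^2 - 13*w - 30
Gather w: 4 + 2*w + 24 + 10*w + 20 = 12*w + 48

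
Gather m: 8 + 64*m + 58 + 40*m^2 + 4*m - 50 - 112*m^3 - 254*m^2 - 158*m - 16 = -112*m^3 - 214*m^2 - 90*m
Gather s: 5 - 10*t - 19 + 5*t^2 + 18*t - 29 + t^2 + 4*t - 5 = 6*t^2 + 12*t - 48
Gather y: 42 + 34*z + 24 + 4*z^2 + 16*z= 4*z^2 + 50*z + 66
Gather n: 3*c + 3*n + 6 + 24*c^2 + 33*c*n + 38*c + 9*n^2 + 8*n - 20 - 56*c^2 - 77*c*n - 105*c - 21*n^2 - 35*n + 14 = -32*c^2 - 64*c - 12*n^2 + n*(-44*c - 24)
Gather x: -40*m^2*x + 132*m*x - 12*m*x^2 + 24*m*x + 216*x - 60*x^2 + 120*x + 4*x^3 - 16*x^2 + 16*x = 4*x^3 + x^2*(-12*m - 76) + x*(-40*m^2 + 156*m + 352)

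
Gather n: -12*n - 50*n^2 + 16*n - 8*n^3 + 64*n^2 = -8*n^3 + 14*n^2 + 4*n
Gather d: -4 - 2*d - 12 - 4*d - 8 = -6*d - 24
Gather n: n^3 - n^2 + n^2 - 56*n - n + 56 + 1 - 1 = n^3 - 57*n + 56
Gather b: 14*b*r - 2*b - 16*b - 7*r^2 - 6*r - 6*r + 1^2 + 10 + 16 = b*(14*r - 18) - 7*r^2 - 12*r + 27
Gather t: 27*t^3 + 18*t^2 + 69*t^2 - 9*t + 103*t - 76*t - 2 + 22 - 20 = 27*t^3 + 87*t^2 + 18*t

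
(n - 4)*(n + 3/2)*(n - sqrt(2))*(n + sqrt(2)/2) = n^4 - 5*n^3/2 - sqrt(2)*n^3/2 - 7*n^2 + 5*sqrt(2)*n^2/4 + 5*n/2 + 3*sqrt(2)*n + 6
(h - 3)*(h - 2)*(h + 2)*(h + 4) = h^4 + h^3 - 16*h^2 - 4*h + 48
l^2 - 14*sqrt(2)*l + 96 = (l - 8*sqrt(2))*(l - 6*sqrt(2))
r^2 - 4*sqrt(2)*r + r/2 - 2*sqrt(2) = (r + 1/2)*(r - 4*sqrt(2))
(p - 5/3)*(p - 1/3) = p^2 - 2*p + 5/9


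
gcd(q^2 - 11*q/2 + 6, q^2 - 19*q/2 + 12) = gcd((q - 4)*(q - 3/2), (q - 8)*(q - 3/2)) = q - 3/2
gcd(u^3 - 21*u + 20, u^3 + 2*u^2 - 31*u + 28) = u^2 - 5*u + 4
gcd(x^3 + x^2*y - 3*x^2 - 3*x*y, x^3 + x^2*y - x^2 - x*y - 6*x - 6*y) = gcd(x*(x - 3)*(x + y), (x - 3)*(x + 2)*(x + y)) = x^2 + x*y - 3*x - 3*y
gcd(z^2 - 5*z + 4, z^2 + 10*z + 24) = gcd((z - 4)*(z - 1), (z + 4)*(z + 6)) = 1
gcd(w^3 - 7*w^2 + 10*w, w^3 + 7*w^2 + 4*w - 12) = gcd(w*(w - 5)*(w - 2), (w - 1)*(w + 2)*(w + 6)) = 1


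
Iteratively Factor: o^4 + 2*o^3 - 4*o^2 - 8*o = (o + 2)*(o^3 - 4*o) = (o - 2)*(o + 2)*(o^2 + 2*o) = o*(o - 2)*(o + 2)*(o + 2)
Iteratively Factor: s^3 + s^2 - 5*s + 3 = (s - 1)*(s^2 + 2*s - 3) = (s - 1)*(s + 3)*(s - 1)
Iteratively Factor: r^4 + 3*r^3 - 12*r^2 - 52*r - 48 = (r - 4)*(r^3 + 7*r^2 + 16*r + 12) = (r - 4)*(r + 2)*(r^2 + 5*r + 6) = (r - 4)*(r + 2)^2*(r + 3)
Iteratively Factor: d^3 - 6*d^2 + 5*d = (d - 1)*(d^2 - 5*d) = d*(d - 1)*(d - 5)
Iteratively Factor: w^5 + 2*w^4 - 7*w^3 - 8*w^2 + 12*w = (w + 3)*(w^4 - w^3 - 4*w^2 + 4*w) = (w + 2)*(w + 3)*(w^3 - 3*w^2 + 2*w) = (w - 1)*(w + 2)*(w + 3)*(w^2 - 2*w) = (w - 2)*(w - 1)*(w + 2)*(w + 3)*(w)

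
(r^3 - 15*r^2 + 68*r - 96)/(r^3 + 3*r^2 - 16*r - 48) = (r^2 - 11*r + 24)/(r^2 + 7*r + 12)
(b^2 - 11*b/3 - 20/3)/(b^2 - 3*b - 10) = (b + 4/3)/(b + 2)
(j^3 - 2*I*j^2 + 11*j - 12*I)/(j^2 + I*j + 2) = (j^2 - I*j + 12)/(j + 2*I)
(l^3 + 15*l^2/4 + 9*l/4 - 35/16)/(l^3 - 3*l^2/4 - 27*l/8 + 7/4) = (l + 5/2)/(l - 2)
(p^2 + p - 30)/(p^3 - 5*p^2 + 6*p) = (p^2 + p - 30)/(p*(p^2 - 5*p + 6))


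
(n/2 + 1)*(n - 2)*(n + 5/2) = n^3/2 + 5*n^2/4 - 2*n - 5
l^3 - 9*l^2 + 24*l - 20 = (l - 5)*(l - 2)^2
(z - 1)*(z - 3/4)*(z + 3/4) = z^3 - z^2 - 9*z/16 + 9/16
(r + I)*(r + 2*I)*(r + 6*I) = r^3 + 9*I*r^2 - 20*r - 12*I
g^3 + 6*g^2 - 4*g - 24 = (g - 2)*(g + 2)*(g + 6)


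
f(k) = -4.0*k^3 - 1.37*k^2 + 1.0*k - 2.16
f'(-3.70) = -153.14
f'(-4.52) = -231.78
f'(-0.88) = -5.88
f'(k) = -12.0*k^2 - 2.74*k + 1.0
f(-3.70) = 178.00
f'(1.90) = -47.53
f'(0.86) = -10.23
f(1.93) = -34.09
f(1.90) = -32.64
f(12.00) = -7099.44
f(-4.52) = 334.71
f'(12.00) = -1759.88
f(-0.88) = -1.38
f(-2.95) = 85.66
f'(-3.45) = -132.38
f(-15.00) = 13174.59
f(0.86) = -4.86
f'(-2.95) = -95.35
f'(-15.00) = -2657.90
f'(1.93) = -48.99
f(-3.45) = 142.34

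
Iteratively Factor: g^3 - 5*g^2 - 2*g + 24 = (g + 2)*(g^2 - 7*g + 12) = (g - 4)*(g + 2)*(g - 3)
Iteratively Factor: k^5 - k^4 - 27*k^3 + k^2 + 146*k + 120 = (k - 5)*(k^4 + 4*k^3 - 7*k^2 - 34*k - 24) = (k - 5)*(k + 4)*(k^3 - 7*k - 6) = (k - 5)*(k + 2)*(k + 4)*(k^2 - 2*k - 3) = (k - 5)*(k + 1)*(k + 2)*(k + 4)*(k - 3)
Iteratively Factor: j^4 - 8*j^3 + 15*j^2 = (j)*(j^3 - 8*j^2 + 15*j) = j^2*(j^2 - 8*j + 15) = j^2*(j - 3)*(j - 5)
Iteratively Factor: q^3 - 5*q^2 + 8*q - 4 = (q - 2)*(q^2 - 3*q + 2) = (q - 2)*(q - 1)*(q - 2)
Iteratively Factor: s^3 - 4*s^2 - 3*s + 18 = (s + 2)*(s^2 - 6*s + 9) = (s - 3)*(s + 2)*(s - 3)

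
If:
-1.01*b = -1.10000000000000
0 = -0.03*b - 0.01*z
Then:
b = 1.09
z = -3.27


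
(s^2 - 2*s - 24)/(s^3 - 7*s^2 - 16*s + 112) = (s - 6)/(s^2 - 11*s + 28)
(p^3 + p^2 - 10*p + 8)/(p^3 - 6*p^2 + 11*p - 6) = (p + 4)/(p - 3)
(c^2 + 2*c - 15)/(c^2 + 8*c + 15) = (c - 3)/(c + 3)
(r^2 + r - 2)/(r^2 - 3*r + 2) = (r + 2)/(r - 2)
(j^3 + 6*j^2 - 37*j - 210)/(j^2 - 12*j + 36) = (j^2 + 12*j + 35)/(j - 6)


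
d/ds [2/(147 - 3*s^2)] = 4*s/(3*(s^2 - 49)^2)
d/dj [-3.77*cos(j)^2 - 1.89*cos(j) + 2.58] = (7.54*cos(j) + 1.89)*sin(j)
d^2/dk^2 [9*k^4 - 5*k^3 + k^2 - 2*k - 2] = 108*k^2 - 30*k + 2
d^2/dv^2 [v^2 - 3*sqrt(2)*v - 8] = 2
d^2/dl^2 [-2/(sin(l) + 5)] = 2*(sin(l)^2 - 5*sin(l) - 2)/(sin(l) + 5)^3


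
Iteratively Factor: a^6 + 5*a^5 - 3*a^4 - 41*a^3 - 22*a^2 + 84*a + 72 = (a - 2)*(a^5 + 7*a^4 + 11*a^3 - 19*a^2 - 60*a - 36) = (a - 2)*(a + 1)*(a^4 + 6*a^3 + 5*a^2 - 24*a - 36) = (a - 2)^2*(a + 1)*(a^3 + 8*a^2 + 21*a + 18) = (a - 2)^2*(a + 1)*(a + 2)*(a^2 + 6*a + 9) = (a - 2)^2*(a + 1)*(a + 2)*(a + 3)*(a + 3)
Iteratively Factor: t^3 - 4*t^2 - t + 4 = (t + 1)*(t^2 - 5*t + 4) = (t - 1)*(t + 1)*(t - 4)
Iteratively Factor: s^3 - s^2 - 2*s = (s + 1)*(s^2 - 2*s) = s*(s + 1)*(s - 2)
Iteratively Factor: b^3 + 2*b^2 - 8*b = (b - 2)*(b^2 + 4*b) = b*(b - 2)*(b + 4)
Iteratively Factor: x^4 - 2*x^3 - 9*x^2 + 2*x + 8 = (x - 4)*(x^3 + 2*x^2 - x - 2) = (x - 4)*(x - 1)*(x^2 + 3*x + 2) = (x - 4)*(x - 1)*(x + 1)*(x + 2)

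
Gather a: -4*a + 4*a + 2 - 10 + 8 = 0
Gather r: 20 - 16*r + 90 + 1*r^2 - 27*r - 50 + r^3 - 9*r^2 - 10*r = r^3 - 8*r^2 - 53*r + 60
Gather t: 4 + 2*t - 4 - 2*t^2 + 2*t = -2*t^2 + 4*t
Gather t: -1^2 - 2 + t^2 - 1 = t^2 - 4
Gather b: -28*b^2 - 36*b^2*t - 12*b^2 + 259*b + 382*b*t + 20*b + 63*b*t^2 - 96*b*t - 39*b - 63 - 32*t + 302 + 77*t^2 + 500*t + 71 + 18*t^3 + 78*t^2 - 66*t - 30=b^2*(-36*t - 40) + b*(63*t^2 + 286*t + 240) + 18*t^3 + 155*t^2 + 402*t + 280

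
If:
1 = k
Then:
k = 1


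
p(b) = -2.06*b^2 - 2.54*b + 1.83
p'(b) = -4.12*b - 2.54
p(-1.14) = 2.05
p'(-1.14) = 2.16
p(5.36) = -70.97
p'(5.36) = -24.62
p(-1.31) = 1.62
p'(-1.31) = 2.86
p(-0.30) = 2.41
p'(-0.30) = -1.30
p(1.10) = -3.46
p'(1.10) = -7.07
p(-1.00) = 2.31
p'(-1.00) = 1.58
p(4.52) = -51.74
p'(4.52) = -21.16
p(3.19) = -27.24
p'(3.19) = -15.68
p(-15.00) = -423.57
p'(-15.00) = 59.26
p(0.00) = 1.83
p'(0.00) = -2.54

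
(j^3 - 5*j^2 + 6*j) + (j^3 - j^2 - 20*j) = 2*j^3 - 6*j^2 - 14*j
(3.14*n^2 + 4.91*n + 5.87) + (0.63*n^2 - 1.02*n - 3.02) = 3.77*n^2 + 3.89*n + 2.85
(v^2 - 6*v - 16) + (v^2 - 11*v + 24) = 2*v^2 - 17*v + 8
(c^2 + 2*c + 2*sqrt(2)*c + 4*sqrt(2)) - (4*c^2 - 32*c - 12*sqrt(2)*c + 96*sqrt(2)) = -3*c^2 + 14*sqrt(2)*c + 34*c - 92*sqrt(2)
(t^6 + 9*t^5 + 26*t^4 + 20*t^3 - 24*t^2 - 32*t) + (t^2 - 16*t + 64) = t^6 + 9*t^5 + 26*t^4 + 20*t^3 - 23*t^2 - 48*t + 64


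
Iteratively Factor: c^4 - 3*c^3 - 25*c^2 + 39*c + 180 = (c - 4)*(c^3 + c^2 - 21*c - 45) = (c - 4)*(c + 3)*(c^2 - 2*c - 15) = (c - 5)*(c - 4)*(c + 3)*(c + 3)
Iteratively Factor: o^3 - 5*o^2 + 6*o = (o - 3)*(o^2 - 2*o) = o*(o - 3)*(o - 2)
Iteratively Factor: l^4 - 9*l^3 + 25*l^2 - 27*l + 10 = (l - 5)*(l^3 - 4*l^2 + 5*l - 2) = (l - 5)*(l - 2)*(l^2 - 2*l + 1) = (l - 5)*(l - 2)*(l - 1)*(l - 1)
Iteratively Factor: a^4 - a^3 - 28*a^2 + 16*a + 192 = (a + 4)*(a^3 - 5*a^2 - 8*a + 48) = (a - 4)*(a + 4)*(a^2 - a - 12) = (a - 4)^2*(a + 4)*(a + 3)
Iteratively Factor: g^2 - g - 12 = (g + 3)*(g - 4)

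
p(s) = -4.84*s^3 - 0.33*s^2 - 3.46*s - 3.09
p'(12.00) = -2102.26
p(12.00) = -8455.65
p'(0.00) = -3.46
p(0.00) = -3.09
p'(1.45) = -34.95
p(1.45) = -23.56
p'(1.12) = -22.41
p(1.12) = -14.18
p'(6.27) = -578.42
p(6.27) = -1230.78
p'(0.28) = -4.78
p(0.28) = -4.19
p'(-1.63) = -40.96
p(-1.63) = 22.63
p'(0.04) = -3.51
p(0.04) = -3.23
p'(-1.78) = -48.29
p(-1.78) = 29.32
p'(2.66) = -107.95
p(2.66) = -105.72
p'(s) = -14.52*s^2 - 0.66*s - 3.46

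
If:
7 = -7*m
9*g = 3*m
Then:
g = -1/3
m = -1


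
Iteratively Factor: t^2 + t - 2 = (t + 2)*(t - 1)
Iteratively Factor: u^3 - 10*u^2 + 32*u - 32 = (u - 2)*(u^2 - 8*u + 16) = (u - 4)*(u - 2)*(u - 4)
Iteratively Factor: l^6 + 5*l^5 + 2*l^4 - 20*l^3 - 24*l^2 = (l + 2)*(l^5 + 3*l^4 - 4*l^3 - 12*l^2) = l*(l + 2)*(l^4 + 3*l^3 - 4*l^2 - 12*l) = l*(l + 2)*(l + 3)*(l^3 - 4*l) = l*(l - 2)*(l + 2)*(l + 3)*(l^2 + 2*l) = l*(l - 2)*(l + 2)^2*(l + 3)*(l)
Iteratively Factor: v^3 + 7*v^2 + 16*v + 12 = (v + 3)*(v^2 + 4*v + 4) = (v + 2)*(v + 3)*(v + 2)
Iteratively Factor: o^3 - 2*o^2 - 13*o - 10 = (o + 1)*(o^2 - 3*o - 10) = (o - 5)*(o + 1)*(o + 2)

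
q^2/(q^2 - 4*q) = q/(q - 4)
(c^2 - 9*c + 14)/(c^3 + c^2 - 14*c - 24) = (c^2 - 9*c + 14)/(c^3 + c^2 - 14*c - 24)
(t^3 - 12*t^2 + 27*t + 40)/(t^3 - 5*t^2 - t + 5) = (t - 8)/(t - 1)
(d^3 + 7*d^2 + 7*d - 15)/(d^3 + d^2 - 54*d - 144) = (d^2 + 4*d - 5)/(d^2 - 2*d - 48)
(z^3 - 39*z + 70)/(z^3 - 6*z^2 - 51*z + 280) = (z - 2)/(z - 8)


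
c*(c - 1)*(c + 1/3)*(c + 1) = c^4 + c^3/3 - c^2 - c/3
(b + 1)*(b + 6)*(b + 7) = b^3 + 14*b^2 + 55*b + 42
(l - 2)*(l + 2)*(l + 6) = l^3 + 6*l^2 - 4*l - 24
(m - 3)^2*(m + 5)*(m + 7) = m^4 + 6*m^3 - 28*m^2 - 102*m + 315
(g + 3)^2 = g^2 + 6*g + 9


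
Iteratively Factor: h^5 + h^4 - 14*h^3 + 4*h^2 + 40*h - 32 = (h - 2)*(h^4 + 3*h^3 - 8*h^2 - 12*h + 16) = (h - 2)*(h - 1)*(h^3 + 4*h^2 - 4*h - 16) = (h - 2)*(h - 1)*(h + 4)*(h^2 - 4) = (h - 2)*(h - 1)*(h + 2)*(h + 4)*(h - 2)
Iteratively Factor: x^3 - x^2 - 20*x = (x - 5)*(x^2 + 4*x) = (x - 5)*(x + 4)*(x)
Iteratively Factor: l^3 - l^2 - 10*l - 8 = (l + 2)*(l^2 - 3*l - 4) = (l + 1)*(l + 2)*(l - 4)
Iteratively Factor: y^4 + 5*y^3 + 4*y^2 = (y)*(y^3 + 5*y^2 + 4*y) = y*(y + 4)*(y^2 + y) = y*(y + 1)*(y + 4)*(y)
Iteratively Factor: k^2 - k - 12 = (k - 4)*(k + 3)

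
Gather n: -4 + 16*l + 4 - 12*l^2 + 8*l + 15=-12*l^2 + 24*l + 15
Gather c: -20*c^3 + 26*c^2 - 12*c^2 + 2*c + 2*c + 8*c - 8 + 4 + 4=-20*c^3 + 14*c^2 + 12*c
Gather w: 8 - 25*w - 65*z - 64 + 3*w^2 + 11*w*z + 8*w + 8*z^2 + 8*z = 3*w^2 + w*(11*z - 17) + 8*z^2 - 57*z - 56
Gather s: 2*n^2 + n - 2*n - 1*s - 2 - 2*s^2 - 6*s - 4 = 2*n^2 - n - 2*s^2 - 7*s - 6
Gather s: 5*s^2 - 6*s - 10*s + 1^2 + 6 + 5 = 5*s^2 - 16*s + 12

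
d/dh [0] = 0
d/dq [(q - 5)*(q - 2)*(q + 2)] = 3*q^2 - 10*q - 4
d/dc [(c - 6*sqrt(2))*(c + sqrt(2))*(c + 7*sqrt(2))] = 3*c^2 + 4*sqrt(2)*c - 82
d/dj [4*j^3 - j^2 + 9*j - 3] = 12*j^2 - 2*j + 9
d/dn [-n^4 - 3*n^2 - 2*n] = -4*n^3 - 6*n - 2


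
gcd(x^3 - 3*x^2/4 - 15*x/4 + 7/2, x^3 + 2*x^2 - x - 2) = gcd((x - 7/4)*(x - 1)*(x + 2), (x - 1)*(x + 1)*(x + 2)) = x^2 + x - 2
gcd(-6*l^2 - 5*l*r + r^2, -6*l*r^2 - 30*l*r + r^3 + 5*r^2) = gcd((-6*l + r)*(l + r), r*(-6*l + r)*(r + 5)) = -6*l + r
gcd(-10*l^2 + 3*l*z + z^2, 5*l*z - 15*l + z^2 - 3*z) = 5*l + z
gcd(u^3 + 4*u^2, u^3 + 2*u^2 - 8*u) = u^2 + 4*u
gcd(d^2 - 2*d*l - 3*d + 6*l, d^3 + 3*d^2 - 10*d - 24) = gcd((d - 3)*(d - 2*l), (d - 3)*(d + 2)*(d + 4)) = d - 3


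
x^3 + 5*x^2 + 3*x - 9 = (x - 1)*(x + 3)^2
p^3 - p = p*(p - 1)*(p + 1)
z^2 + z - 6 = (z - 2)*(z + 3)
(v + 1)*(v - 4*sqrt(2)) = v^2 - 4*sqrt(2)*v + v - 4*sqrt(2)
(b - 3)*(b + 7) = b^2 + 4*b - 21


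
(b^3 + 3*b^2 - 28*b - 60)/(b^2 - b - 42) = (b^2 - 3*b - 10)/(b - 7)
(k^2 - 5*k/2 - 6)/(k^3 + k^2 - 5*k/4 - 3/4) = 2*(k - 4)/(2*k^2 - k - 1)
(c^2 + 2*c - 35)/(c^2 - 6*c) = (c^2 + 2*c - 35)/(c*(c - 6))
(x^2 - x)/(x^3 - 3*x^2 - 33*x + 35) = x/(x^2 - 2*x - 35)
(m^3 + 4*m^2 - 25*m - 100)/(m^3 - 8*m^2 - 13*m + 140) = (m + 5)/(m - 7)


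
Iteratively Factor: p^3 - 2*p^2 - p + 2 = (p - 2)*(p^2 - 1) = (p - 2)*(p - 1)*(p + 1)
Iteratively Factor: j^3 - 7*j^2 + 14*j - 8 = (j - 4)*(j^2 - 3*j + 2) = (j - 4)*(j - 1)*(j - 2)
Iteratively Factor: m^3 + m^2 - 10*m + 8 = (m - 1)*(m^2 + 2*m - 8) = (m - 2)*(m - 1)*(m + 4)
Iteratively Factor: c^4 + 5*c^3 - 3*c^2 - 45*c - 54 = (c - 3)*(c^3 + 8*c^2 + 21*c + 18) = (c - 3)*(c + 3)*(c^2 + 5*c + 6) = (c - 3)*(c + 2)*(c + 3)*(c + 3)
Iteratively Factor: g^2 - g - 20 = (g - 5)*(g + 4)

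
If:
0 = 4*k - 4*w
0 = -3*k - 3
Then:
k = -1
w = -1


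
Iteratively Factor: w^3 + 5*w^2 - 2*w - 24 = (w + 3)*(w^2 + 2*w - 8) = (w + 3)*(w + 4)*(w - 2)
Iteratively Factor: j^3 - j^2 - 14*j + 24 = (j + 4)*(j^2 - 5*j + 6) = (j - 2)*(j + 4)*(j - 3)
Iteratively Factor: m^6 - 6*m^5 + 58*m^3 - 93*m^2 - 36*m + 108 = (m - 2)*(m^5 - 4*m^4 - 8*m^3 + 42*m^2 - 9*m - 54) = (m - 2)*(m + 1)*(m^4 - 5*m^3 - 3*m^2 + 45*m - 54) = (m - 2)*(m + 1)*(m + 3)*(m^3 - 8*m^2 + 21*m - 18) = (m - 3)*(m - 2)*(m + 1)*(m + 3)*(m^2 - 5*m + 6) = (m - 3)*(m - 2)^2*(m + 1)*(m + 3)*(m - 3)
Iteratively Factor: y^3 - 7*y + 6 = (y - 1)*(y^2 + y - 6) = (y - 1)*(y + 3)*(y - 2)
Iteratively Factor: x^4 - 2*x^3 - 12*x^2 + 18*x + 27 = (x - 3)*(x^3 + x^2 - 9*x - 9) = (x - 3)*(x + 3)*(x^2 - 2*x - 3) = (x - 3)*(x + 1)*(x + 3)*(x - 3)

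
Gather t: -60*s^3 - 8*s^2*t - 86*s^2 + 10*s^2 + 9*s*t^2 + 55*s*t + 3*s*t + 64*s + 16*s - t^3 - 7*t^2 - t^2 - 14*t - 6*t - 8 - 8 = -60*s^3 - 76*s^2 + 80*s - t^3 + t^2*(9*s - 8) + t*(-8*s^2 + 58*s - 20) - 16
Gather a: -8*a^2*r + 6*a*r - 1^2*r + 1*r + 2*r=-8*a^2*r + 6*a*r + 2*r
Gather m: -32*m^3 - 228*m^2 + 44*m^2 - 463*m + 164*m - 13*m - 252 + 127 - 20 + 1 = -32*m^3 - 184*m^2 - 312*m - 144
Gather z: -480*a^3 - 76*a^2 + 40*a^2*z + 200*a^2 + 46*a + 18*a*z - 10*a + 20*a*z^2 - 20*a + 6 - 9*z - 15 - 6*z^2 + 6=-480*a^3 + 124*a^2 + 16*a + z^2*(20*a - 6) + z*(40*a^2 + 18*a - 9) - 3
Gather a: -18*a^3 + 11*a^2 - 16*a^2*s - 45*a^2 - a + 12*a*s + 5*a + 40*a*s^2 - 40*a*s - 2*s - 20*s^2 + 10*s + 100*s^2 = -18*a^3 + a^2*(-16*s - 34) + a*(40*s^2 - 28*s + 4) + 80*s^2 + 8*s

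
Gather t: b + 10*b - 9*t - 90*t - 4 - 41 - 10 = 11*b - 99*t - 55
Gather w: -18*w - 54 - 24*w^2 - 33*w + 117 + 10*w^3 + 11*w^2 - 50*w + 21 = 10*w^3 - 13*w^2 - 101*w + 84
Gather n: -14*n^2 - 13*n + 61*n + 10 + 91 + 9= -14*n^2 + 48*n + 110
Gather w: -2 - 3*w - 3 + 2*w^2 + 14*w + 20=2*w^2 + 11*w + 15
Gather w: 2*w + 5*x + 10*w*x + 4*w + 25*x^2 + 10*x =w*(10*x + 6) + 25*x^2 + 15*x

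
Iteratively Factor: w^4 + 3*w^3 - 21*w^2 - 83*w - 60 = (w + 4)*(w^3 - w^2 - 17*w - 15) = (w - 5)*(w + 4)*(w^2 + 4*w + 3) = (w - 5)*(w + 1)*(w + 4)*(w + 3)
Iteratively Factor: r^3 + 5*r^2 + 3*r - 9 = (r + 3)*(r^2 + 2*r - 3) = (r + 3)^2*(r - 1)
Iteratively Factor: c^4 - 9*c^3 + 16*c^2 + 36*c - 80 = (c - 5)*(c^3 - 4*c^2 - 4*c + 16) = (c - 5)*(c - 2)*(c^2 - 2*c - 8) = (c - 5)*(c - 2)*(c + 2)*(c - 4)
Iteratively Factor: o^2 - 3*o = (o - 3)*(o)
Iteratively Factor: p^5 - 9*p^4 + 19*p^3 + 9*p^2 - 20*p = (p - 5)*(p^4 - 4*p^3 - p^2 + 4*p) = (p - 5)*(p - 1)*(p^3 - 3*p^2 - 4*p) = (p - 5)*(p - 4)*(p - 1)*(p^2 + p) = p*(p - 5)*(p - 4)*(p - 1)*(p + 1)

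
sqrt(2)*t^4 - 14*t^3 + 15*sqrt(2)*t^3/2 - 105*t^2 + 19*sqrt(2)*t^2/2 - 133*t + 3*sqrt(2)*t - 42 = (t + 1)*(t + 6)*(t - 7*sqrt(2))*(sqrt(2)*t + sqrt(2)/2)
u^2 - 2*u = u*(u - 2)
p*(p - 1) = p^2 - p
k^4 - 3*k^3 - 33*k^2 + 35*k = k*(k - 7)*(k - 1)*(k + 5)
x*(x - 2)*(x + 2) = x^3 - 4*x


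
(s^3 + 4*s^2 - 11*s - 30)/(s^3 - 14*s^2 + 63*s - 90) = (s^2 + 7*s + 10)/(s^2 - 11*s + 30)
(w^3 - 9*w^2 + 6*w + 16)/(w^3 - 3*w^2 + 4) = (w - 8)/(w - 2)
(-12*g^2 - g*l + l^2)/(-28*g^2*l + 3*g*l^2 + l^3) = (3*g + l)/(l*(7*g + l))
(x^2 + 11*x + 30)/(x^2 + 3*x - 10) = (x + 6)/(x - 2)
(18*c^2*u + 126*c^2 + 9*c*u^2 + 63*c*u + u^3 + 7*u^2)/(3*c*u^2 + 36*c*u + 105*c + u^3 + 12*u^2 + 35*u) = (6*c + u)/(u + 5)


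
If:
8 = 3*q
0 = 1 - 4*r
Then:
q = 8/3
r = 1/4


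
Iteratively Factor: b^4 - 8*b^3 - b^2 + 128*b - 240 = (b - 5)*(b^3 - 3*b^2 - 16*b + 48) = (b - 5)*(b + 4)*(b^2 - 7*b + 12) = (b - 5)*(b - 4)*(b + 4)*(b - 3)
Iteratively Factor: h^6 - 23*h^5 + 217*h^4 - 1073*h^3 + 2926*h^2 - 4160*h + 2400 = (h - 2)*(h^5 - 21*h^4 + 175*h^3 - 723*h^2 + 1480*h - 1200) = (h - 5)*(h - 2)*(h^4 - 16*h^3 + 95*h^2 - 248*h + 240) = (h - 5)*(h - 3)*(h - 2)*(h^3 - 13*h^2 + 56*h - 80) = (h - 5)*(h - 4)*(h - 3)*(h - 2)*(h^2 - 9*h + 20) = (h - 5)*(h - 4)^2*(h - 3)*(h - 2)*(h - 5)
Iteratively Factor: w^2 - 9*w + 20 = (w - 5)*(w - 4)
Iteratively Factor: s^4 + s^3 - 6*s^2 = (s)*(s^3 + s^2 - 6*s) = s^2*(s^2 + s - 6) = s^2*(s + 3)*(s - 2)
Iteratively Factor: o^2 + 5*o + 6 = (o + 3)*(o + 2)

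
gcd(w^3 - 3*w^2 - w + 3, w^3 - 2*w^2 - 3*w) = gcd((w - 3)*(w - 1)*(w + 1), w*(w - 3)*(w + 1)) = w^2 - 2*w - 3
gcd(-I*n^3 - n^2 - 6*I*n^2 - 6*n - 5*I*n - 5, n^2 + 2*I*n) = 1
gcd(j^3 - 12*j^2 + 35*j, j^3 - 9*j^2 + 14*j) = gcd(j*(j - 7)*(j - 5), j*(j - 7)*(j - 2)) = j^2 - 7*j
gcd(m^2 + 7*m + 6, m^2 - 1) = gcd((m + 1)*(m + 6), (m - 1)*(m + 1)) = m + 1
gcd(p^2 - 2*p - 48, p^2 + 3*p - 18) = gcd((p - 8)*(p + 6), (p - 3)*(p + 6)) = p + 6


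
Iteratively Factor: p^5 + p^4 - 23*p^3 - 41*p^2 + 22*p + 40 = (p + 2)*(p^4 - p^3 - 21*p^2 + p + 20) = (p + 2)*(p + 4)*(p^3 - 5*p^2 - p + 5) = (p - 5)*(p + 2)*(p + 4)*(p^2 - 1) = (p - 5)*(p + 1)*(p + 2)*(p + 4)*(p - 1)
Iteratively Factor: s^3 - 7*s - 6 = (s - 3)*(s^2 + 3*s + 2) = (s - 3)*(s + 1)*(s + 2)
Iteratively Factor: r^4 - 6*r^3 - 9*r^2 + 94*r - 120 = (r - 5)*(r^3 - r^2 - 14*r + 24) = (r - 5)*(r + 4)*(r^2 - 5*r + 6) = (r - 5)*(r - 3)*(r + 4)*(r - 2)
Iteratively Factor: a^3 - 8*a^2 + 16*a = (a)*(a^2 - 8*a + 16) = a*(a - 4)*(a - 4)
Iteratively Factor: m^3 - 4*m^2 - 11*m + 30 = (m + 3)*(m^2 - 7*m + 10) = (m - 2)*(m + 3)*(m - 5)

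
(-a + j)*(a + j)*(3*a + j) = -3*a^3 - a^2*j + 3*a*j^2 + j^3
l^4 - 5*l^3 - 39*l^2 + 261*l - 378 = (l - 6)*(l - 3)^2*(l + 7)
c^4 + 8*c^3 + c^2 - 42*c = c*(c - 2)*(c + 3)*(c + 7)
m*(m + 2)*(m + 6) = m^3 + 8*m^2 + 12*m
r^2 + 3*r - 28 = (r - 4)*(r + 7)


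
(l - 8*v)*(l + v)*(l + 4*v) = l^3 - 3*l^2*v - 36*l*v^2 - 32*v^3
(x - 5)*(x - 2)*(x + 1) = x^3 - 6*x^2 + 3*x + 10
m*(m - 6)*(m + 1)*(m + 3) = m^4 - 2*m^3 - 21*m^2 - 18*m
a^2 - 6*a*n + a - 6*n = (a + 1)*(a - 6*n)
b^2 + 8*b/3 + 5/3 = (b + 1)*(b + 5/3)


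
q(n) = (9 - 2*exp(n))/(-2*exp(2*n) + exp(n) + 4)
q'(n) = (9 - 2*exp(n))*(4*exp(2*n) - exp(n))/(-2*exp(2*n) + exp(n) + 4)^2 - 2*exp(n)/(-2*exp(2*n) + exp(n) + 4) = (-(2*exp(n) - 9)*(4*exp(n) - 1) + 4*exp(2*n) - 2*exp(n) - 8)*exp(n)/(-2*exp(2*n) + exp(n) + 4)^2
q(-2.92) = 2.20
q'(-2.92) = -0.05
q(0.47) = 12.08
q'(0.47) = 210.80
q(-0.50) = 2.01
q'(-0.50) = 0.14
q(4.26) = 0.01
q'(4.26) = -0.01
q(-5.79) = 2.25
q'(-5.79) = -0.00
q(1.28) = -0.10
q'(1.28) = 0.65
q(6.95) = 0.00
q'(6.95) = -0.00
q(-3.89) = 2.23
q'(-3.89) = -0.02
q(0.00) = 2.33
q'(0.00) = 1.67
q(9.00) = 0.00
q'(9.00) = 0.00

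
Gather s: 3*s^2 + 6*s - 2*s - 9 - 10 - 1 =3*s^2 + 4*s - 20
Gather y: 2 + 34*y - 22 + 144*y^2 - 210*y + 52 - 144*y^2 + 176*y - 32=0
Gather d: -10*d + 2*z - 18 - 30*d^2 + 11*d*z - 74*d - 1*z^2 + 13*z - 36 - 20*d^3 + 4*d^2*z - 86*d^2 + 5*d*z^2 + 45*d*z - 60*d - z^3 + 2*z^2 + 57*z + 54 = -20*d^3 + d^2*(4*z - 116) + d*(5*z^2 + 56*z - 144) - z^3 + z^2 + 72*z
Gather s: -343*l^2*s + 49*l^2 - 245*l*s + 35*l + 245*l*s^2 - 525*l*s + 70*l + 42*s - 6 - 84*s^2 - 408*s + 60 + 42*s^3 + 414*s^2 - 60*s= 49*l^2 + 105*l + 42*s^3 + s^2*(245*l + 330) + s*(-343*l^2 - 770*l - 426) + 54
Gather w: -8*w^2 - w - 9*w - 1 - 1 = -8*w^2 - 10*w - 2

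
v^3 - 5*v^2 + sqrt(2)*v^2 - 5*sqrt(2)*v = v*(v - 5)*(v + sqrt(2))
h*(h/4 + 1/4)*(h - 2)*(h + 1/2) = h^4/4 - h^3/8 - 5*h^2/8 - h/4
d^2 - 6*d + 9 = (d - 3)^2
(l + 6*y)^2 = l^2 + 12*l*y + 36*y^2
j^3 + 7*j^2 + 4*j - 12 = (j - 1)*(j + 2)*(j + 6)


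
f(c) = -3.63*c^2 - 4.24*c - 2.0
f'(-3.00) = 17.54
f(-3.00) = -21.95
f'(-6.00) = 39.32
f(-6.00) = -107.24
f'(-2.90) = 16.81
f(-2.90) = -20.23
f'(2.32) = -21.08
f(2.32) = -31.37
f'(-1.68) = 7.96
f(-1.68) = -5.12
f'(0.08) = -4.82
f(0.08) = -2.36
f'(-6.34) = 41.79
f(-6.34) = -121.03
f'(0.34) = -6.71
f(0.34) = -3.86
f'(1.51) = -15.20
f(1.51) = -16.68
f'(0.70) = -9.32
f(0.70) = -6.75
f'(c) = -7.26*c - 4.24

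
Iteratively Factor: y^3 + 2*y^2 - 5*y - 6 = (y + 3)*(y^2 - y - 2) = (y + 1)*(y + 3)*(y - 2)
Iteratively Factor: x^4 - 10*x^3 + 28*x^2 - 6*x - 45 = (x - 5)*(x^3 - 5*x^2 + 3*x + 9) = (x - 5)*(x - 3)*(x^2 - 2*x - 3) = (x - 5)*(x - 3)^2*(x + 1)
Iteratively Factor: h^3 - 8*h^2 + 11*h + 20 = (h - 4)*(h^2 - 4*h - 5) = (h - 4)*(h + 1)*(h - 5)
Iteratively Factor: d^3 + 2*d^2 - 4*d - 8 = (d + 2)*(d^2 - 4) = (d - 2)*(d + 2)*(d + 2)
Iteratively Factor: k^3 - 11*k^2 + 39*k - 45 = (k - 5)*(k^2 - 6*k + 9) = (k - 5)*(k - 3)*(k - 3)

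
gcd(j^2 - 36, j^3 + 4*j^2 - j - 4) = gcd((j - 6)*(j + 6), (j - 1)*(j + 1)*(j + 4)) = 1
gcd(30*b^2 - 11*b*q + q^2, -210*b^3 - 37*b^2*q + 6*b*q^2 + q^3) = -6*b + q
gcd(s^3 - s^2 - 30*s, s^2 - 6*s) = s^2 - 6*s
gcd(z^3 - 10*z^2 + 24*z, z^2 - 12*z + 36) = z - 6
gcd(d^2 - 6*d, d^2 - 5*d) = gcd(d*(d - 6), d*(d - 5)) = d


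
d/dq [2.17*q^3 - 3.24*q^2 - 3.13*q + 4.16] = 6.51*q^2 - 6.48*q - 3.13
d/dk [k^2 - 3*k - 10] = 2*k - 3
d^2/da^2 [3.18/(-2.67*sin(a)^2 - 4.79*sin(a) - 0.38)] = (90.679608*sin(a)^4 + 122.009922*sin(a)^3 - 75.962886*sin(a)^2 - 249.80808*sin(a) - 139.47162)/(2.67*sin(a)^2 + 4.79*sin(a) + 0.38)^3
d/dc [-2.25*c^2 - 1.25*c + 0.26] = -4.5*c - 1.25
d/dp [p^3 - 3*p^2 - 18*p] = 3*p^2 - 6*p - 18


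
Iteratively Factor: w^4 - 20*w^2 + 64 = (w + 4)*(w^3 - 4*w^2 - 4*w + 16) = (w + 2)*(w + 4)*(w^2 - 6*w + 8) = (w - 4)*(w + 2)*(w + 4)*(w - 2)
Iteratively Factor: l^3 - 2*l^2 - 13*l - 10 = (l + 1)*(l^2 - 3*l - 10) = (l - 5)*(l + 1)*(l + 2)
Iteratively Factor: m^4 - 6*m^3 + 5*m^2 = (m)*(m^3 - 6*m^2 + 5*m) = m*(m - 1)*(m^2 - 5*m) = m*(m - 5)*(m - 1)*(m)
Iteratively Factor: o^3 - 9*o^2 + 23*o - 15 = (o - 3)*(o^2 - 6*o + 5) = (o - 5)*(o - 3)*(o - 1)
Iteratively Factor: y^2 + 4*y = (y + 4)*(y)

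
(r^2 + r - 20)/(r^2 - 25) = (r - 4)/(r - 5)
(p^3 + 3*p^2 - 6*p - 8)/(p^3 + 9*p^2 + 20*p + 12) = (p^2 + 2*p - 8)/(p^2 + 8*p + 12)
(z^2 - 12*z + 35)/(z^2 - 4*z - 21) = (z - 5)/(z + 3)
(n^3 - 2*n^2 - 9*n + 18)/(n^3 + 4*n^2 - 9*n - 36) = (n - 2)/(n + 4)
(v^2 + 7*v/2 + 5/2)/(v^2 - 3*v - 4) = (v + 5/2)/(v - 4)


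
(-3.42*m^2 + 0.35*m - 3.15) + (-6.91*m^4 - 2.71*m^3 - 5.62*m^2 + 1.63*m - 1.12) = -6.91*m^4 - 2.71*m^3 - 9.04*m^2 + 1.98*m - 4.27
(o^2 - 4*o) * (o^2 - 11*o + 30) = o^4 - 15*o^3 + 74*o^2 - 120*o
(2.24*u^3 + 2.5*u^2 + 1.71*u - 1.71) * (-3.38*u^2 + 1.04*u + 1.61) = -7.5712*u^5 - 6.1204*u^4 + 0.426600000000001*u^3 + 11.5832*u^2 + 0.9747*u - 2.7531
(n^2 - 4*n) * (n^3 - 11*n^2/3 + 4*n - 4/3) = n^5 - 23*n^4/3 + 56*n^3/3 - 52*n^2/3 + 16*n/3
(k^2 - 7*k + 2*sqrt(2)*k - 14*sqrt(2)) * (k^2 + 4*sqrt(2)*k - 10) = k^4 - 7*k^3 + 6*sqrt(2)*k^3 - 42*sqrt(2)*k^2 + 6*k^2 - 42*k - 20*sqrt(2)*k + 140*sqrt(2)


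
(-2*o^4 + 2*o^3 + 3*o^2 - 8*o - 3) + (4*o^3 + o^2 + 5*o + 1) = -2*o^4 + 6*o^3 + 4*o^2 - 3*o - 2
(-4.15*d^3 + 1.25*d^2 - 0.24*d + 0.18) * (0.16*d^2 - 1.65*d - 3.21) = -0.664*d^5 + 7.0475*d^4 + 11.2206*d^3 - 3.5877*d^2 + 0.4734*d - 0.5778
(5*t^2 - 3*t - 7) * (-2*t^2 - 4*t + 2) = -10*t^4 - 14*t^3 + 36*t^2 + 22*t - 14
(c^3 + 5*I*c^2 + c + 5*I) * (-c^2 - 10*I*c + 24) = -c^5 - 15*I*c^4 + 73*c^3 + 105*I*c^2 + 74*c + 120*I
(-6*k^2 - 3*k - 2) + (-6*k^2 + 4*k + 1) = -12*k^2 + k - 1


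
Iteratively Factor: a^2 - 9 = (a + 3)*(a - 3)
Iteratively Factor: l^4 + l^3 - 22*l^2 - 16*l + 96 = (l + 3)*(l^3 - 2*l^2 - 16*l + 32) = (l + 3)*(l + 4)*(l^2 - 6*l + 8) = (l - 4)*(l + 3)*(l + 4)*(l - 2)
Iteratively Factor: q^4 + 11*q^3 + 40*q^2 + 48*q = (q + 4)*(q^3 + 7*q^2 + 12*q) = q*(q + 4)*(q^2 + 7*q + 12) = q*(q + 4)^2*(q + 3)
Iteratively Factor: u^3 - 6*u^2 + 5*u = (u)*(u^2 - 6*u + 5) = u*(u - 1)*(u - 5)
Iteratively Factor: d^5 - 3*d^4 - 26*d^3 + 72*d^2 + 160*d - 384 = (d - 4)*(d^4 + d^3 - 22*d^2 - 16*d + 96) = (d - 4)*(d - 2)*(d^3 + 3*d^2 - 16*d - 48) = (d - 4)^2*(d - 2)*(d^2 + 7*d + 12) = (d - 4)^2*(d - 2)*(d + 4)*(d + 3)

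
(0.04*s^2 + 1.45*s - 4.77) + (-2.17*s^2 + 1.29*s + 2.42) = -2.13*s^2 + 2.74*s - 2.35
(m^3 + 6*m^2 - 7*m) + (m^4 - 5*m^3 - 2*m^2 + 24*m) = m^4 - 4*m^3 + 4*m^2 + 17*m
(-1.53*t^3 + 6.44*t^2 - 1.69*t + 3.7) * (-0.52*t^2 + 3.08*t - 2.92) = 0.7956*t^5 - 8.0612*t^4 + 25.1816*t^3 - 25.934*t^2 + 16.3308*t - 10.804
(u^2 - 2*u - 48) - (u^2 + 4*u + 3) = -6*u - 51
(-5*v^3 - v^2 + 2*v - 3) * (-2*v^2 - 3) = 10*v^5 + 2*v^4 + 11*v^3 + 9*v^2 - 6*v + 9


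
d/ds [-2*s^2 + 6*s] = 6 - 4*s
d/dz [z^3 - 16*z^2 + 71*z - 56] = 3*z^2 - 32*z + 71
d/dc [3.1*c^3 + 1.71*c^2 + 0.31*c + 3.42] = 9.3*c^2 + 3.42*c + 0.31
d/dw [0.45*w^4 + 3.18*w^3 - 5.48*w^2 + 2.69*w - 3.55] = 1.8*w^3 + 9.54*w^2 - 10.96*w + 2.69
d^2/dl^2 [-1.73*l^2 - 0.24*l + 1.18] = -3.46000000000000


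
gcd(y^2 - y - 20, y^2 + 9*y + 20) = y + 4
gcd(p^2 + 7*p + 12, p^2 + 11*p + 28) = p + 4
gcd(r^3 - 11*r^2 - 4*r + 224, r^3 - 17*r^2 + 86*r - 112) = r^2 - 15*r + 56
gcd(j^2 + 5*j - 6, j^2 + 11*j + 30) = j + 6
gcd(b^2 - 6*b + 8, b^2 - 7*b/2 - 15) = 1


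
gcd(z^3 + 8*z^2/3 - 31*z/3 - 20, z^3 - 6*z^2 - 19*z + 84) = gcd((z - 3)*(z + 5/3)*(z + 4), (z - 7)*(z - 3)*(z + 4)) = z^2 + z - 12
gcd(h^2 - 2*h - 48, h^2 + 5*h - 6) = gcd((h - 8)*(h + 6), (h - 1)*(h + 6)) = h + 6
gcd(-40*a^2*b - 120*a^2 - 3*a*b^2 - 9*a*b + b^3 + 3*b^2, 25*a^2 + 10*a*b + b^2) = 5*a + b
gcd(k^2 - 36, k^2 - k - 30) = k - 6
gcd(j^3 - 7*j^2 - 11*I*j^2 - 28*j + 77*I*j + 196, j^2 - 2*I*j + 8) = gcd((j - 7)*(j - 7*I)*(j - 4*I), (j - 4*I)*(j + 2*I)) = j - 4*I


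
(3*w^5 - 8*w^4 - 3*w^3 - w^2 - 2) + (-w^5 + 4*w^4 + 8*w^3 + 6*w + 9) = 2*w^5 - 4*w^4 + 5*w^3 - w^2 + 6*w + 7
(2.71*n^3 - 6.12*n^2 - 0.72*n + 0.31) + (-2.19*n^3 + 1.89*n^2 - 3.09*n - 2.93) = 0.52*n^3 - 4.23*n^2 - 3.81*n - 2.62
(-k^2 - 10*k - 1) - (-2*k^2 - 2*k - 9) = k^2 - 8*k + 8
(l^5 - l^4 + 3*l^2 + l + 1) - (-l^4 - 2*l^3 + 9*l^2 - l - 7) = l^5 + 2*l^3 - 6*l^2 + 2*l + 8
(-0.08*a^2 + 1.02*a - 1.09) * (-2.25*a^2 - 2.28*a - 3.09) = 0.18*a^4 - 2.1126*a^3 + 0.3741*a^2 - 0.6666*a + 3.3681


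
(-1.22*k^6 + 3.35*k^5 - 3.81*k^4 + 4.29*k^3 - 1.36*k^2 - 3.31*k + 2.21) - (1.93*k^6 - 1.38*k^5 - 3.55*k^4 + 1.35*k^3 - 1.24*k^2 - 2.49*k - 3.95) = -3.15*k^6 + 4.73*k^5 - 0.26*k^4 + 2.94*k^3 - 0.12*k^2 - 0.82*k + 6.16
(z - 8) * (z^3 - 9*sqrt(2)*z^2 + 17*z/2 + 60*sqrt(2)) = z^4 - 9*sqrt(2)*z^3 - 8*z^3 + 17*z^2/2 + 72*sqrt(2)*z^2 - 68*z + 60*sqrt(2)*z - 480*sqrt(2)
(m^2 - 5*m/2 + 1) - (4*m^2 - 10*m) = -3*m^2 + 15*m/2 + 1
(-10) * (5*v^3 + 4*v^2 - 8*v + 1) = -50*v^3 - 40*v^2 + 80*v - 10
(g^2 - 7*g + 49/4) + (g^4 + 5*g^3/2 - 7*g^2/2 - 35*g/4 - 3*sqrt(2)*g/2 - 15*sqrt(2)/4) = g^4 + 5*g^3/2 - 5*g^2/2 - 63*g/4 - 3*sqrt(2)*g/2 - 15*sqrt(2)/4 + 49/4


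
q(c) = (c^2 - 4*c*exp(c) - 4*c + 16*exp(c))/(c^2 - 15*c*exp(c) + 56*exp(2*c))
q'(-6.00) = 0.10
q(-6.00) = 1.66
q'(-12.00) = 0.03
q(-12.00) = 1.33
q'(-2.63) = -0.20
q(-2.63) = 1.92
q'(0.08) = -0.32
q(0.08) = 0.26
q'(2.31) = -0.02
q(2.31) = 0.01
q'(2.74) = -0.01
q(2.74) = 0.01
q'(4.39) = -0.00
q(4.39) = -0.00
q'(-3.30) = 0.04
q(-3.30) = 1.97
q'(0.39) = -0.22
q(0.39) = 0.18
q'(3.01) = -0.01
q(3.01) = 0.00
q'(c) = (-4*c*exp(c) + 2*c + 12*exp(c) - 4)/(c^2 - 15*c*exp(c) + 56*exp(2*c)) + (c^2 - 4*c*exp(c) - 4*c + 16*exp(c))*(15*c*exp(c) - 2*c - 112*exp(2*c) + 15*exp(c))/(c^2 - 15*c*exp(c) + 56*exp(2*c))^2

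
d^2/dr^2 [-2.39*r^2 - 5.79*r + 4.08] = -4.78000000000000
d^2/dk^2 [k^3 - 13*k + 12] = 6*k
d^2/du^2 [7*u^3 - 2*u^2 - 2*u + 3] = 42*u - 4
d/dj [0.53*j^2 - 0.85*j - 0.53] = 1.06*j - 0.85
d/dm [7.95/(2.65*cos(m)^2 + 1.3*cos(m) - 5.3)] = (42.135*cos(m) + 10.335)*sin(m)/(2.65*cos(m)^2 + 1.3*cos(m) - 5.3)^2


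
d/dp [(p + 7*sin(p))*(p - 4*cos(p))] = (p + 7*sin(p))*(4*sin(p) + 1) + (p - 4*cos(p))*(7*cos(p) + 1)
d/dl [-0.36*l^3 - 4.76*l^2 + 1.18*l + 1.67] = -1.08*l^2 - 9.52*l + 1.18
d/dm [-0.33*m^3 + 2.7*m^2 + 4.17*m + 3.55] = -0.99*m^2 + 5.4*m + 4.17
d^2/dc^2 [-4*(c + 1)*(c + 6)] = -8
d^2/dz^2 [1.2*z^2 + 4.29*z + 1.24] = 2.40000000000000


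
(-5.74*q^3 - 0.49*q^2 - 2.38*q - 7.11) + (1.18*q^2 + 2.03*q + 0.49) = -5.74*q^3 + 0.69*q^2 - 0.35*q - 6.62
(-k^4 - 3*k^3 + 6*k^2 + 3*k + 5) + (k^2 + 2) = -k^4 - 3*k^3 + 7*k^2 + 3*k + 7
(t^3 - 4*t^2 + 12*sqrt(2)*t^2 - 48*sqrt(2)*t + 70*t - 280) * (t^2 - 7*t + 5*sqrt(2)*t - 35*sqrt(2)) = t^5 - 11*t^4 + 17*sqrt(2)*t^4 - 187*sqrt(2)*t^3 + 218*t^3 - 2090*t^2 + 826*sqrt(2)*t^2 - 3850*sqrt(2)*t + 5320*t + 9800*sqrt(2)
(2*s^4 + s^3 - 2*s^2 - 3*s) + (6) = 2*s^4 + s^3 - 2*s^2 - 3*s + 6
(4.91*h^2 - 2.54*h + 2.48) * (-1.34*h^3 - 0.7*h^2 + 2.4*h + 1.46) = -6.5794*h^5 - 0.0333999999999994*h^4 + 10.2388*h^3 - 0.6634*h^2 + 2.2436*h + 3.6208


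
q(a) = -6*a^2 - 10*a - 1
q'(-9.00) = 98.00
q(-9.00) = -397.00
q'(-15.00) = 170.00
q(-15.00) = -1201.00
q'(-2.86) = 24.32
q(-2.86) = -21.48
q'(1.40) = -26.80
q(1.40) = -26.76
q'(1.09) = -23.08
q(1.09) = -19.03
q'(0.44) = -15.28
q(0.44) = -6.56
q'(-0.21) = -7.48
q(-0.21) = 0.84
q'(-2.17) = 16.04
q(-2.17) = -7.55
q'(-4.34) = 42.08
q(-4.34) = -70.61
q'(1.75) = -31.00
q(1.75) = -36.88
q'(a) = -12*a - 10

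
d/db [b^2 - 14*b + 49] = 2*b - 14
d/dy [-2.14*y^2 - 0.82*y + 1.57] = -4.28*y - 0.82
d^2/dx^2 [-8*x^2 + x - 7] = -16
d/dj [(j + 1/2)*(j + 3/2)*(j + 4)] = 3*j^2 + 12*j + 35/4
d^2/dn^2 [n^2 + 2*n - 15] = 2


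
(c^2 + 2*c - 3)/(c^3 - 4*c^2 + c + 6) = (c^2 + 2*c - 3)/(c^3 - 4*c^2 + c + 6)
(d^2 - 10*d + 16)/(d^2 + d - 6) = (d - 8)/(d + 3)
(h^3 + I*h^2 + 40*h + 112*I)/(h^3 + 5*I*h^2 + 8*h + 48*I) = (h - 7*I)/(h - 3*I)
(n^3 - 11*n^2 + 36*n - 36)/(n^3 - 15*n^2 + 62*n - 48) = (n^2 - 5*n + 6)/(n^2 - 9*n + 8)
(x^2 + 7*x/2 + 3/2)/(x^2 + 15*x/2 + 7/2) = (x + 3)/(x + 7)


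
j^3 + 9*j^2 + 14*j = j*(j + 2)*(j + 7)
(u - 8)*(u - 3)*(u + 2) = u^3 - 9*u^2 + 2*u + 48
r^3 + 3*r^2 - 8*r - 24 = (r + 3)*(r - 2*sqrt(2))*(r + 2*sqrt(2))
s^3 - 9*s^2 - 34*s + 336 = (s - 8)*(s - 7)*(s + 6)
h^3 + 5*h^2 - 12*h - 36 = (h - 3)*(h + 2)*(h + 6)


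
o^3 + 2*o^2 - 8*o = o*(o - 2)*(o + 4)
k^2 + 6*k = k*(k + 6)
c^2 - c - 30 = (c - 6)*(c + 5)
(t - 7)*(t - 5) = t^2 - 12*t + 35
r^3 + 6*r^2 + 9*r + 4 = (r + 1)^2*(r + 4)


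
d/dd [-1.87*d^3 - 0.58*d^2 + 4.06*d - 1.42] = -5.61*d^2 - 1.16*d + 4.06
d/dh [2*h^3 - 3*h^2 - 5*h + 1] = 6*h^2 - 6*h - 5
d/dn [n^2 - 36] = 2*n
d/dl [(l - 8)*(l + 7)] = 2*l - 1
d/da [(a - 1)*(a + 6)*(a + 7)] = 3*a^2 + 24*a + 29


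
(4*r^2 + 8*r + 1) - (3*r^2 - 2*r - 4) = r^2 + 10*r + 5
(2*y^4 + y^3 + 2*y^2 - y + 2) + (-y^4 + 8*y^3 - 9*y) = y^4 + 9*y^3 + 2*y^2 - 10*y + 2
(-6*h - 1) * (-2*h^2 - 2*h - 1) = 12*h^3 + 14*h^2 + 8*h + 1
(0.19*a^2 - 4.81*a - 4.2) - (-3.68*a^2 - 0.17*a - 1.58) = 3.87*a^2 - 4.64*a - 2.62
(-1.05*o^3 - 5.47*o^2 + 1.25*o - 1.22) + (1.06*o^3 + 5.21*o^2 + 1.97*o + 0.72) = 0.01*o^3 - 0.26*o^2 + 3.22*o - 0.5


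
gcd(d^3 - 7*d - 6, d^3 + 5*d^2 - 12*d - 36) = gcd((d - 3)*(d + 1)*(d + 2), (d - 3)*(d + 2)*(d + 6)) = d^2 - d - 6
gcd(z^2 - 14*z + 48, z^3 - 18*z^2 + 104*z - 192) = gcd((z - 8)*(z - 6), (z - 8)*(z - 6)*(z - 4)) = z^2 - 14*z + 48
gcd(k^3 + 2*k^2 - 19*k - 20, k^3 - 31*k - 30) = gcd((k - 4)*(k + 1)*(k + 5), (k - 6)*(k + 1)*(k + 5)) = k^2 + 6*k + 5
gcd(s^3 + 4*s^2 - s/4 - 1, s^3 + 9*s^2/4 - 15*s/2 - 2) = s + 4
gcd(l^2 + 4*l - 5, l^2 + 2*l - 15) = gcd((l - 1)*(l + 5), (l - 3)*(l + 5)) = l + 5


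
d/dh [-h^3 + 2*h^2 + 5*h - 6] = -3*h^2 + 4*h + 5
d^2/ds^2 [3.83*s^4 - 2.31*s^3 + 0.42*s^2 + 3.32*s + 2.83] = 45.96*s^2 - 13.86*s + 0.84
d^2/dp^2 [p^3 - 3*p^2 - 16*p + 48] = 6*p - 6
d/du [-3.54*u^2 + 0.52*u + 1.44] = 0.52 - 7.08*u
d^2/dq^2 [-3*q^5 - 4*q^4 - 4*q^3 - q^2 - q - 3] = -60*q^3 - 48*q^2 - 24*q - 2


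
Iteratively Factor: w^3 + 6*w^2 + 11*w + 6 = (w + 3)*(w^2 + 3*w + 2) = (w + 1)*(w + 3)*(w + 2)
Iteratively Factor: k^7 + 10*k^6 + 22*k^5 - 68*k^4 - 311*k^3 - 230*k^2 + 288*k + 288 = (k + 1)*(k^6 + 9*k^5 + 13*k^4 - 81*k^3 - 230*k^2 + 288) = (k + 1)*(k + 4)*(k^5 + 5*k^4 - 7*k^3 - 53*k^2 - 18*k + 72) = (k - 1)*(k + 1)*(k + 4)*(k^4 + 6*k^3 - k^2 - 54*k - 72) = (k - 1)*(k + 1)*(k + 3)*(k + 4)*(k^3 + 3*k^2 - 10*k - 24) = (k - 1)*(k + 1)*(k + 2)*(k + 3)*(k + 4)*(k^2 + k - 12) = (k - 1)*(k + 1)*(k + 2)*(k + 3)*(k + 4)^2*(k - 3)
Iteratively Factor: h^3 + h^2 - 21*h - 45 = (h - 5)*(h^2 + 6*h + 9) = (h - 5)*(h + 3)*(h + 3)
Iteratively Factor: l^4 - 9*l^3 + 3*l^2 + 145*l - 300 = (l + 4)*(l^3 - 13*l^2 + 55*l - 75) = (l - 5)*(l + 4)*(l^2 - 8*l + 15) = (l - 5)*(l - 3)*(l + 4)*(l - 5)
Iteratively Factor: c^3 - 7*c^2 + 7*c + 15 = (c + 1)*(c^2 - 8*c + 15) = (c - 3)*(c + 1)*(c - 5)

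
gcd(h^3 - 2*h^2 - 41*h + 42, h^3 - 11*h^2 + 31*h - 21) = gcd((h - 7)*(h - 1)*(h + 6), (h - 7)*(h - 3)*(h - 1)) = h^2 - 8*h + 7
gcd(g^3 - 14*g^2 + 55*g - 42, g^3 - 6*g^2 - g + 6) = g^2 - 7*g + 6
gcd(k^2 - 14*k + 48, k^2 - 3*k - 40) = k - 8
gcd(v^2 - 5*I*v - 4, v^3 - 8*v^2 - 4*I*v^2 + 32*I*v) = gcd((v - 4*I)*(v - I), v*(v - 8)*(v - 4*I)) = v - 4*I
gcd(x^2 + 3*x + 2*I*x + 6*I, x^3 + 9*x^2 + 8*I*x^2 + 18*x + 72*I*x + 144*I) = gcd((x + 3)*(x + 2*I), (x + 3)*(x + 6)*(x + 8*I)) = x + 3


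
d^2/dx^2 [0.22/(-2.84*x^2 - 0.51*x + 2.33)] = (3.548864*x^2 + 0.637296*x - 0.22*(5.68*x + 0.51)*(11.36*x + 1.02) - 2.911568)/(2.84*x^2 + 0.51*x - 2.33)^3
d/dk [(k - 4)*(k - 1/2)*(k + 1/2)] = 3*k^2 - 8*k - 1/4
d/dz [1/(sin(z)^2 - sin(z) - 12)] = (1 - 2*sin(z))*cos(z)/(sin(z) + cos(z)^2 + 11)^2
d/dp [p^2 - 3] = 2*p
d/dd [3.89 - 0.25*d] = -0.250000000000000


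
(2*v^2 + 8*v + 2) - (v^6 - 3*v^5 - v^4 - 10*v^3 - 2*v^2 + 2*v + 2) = -v^6 + 3*v^5 + v^4 + 10*v^3 + 4*v^2 + 6*v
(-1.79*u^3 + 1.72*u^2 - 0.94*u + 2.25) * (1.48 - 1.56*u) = 2.7924*u^4 - 5.3324*u^3 + 4.012*u^2 - 4.9012*u + 3.33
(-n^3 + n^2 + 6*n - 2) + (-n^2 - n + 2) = -n^3 + 5*n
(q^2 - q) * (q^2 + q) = q^4 - q^2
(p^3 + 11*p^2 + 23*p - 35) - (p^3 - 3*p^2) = 14*p^2 + 23*p - 35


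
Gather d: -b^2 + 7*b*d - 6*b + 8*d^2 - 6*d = -b^2 - 6*b + 8*d^2 + d*(7*b - 6)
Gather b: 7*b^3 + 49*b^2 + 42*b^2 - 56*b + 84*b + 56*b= 7*b^3 + 91*b^2 + 84*b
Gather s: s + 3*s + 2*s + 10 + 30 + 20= 6*s + 60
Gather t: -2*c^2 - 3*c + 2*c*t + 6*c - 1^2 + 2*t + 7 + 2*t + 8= -2*c^2 + 3*c + t*(2*c + 4) + 14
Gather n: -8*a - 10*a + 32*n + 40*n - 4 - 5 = -18*a + 72*n - 9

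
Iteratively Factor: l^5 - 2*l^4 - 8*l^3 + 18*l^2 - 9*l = (l - 3)*(l^4 + l^3 - 5*l^2 + 3*l) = l*(l - 3)*(l^3 + l^2 - 5*l + 3) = l*(l - 3)*(l - 1)*(l^2 + 2*l - 3) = l*(l - 3)*(l - 1)*(l + 3)*(l - 1)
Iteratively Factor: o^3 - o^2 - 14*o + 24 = (o - 3)*(o^2 + 2*o - 8) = (o - 3)*(o + 4)*(o - 2)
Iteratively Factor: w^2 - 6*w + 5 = (w - 1)*(w - 5)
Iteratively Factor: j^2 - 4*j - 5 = (j + 1)*(j - 5)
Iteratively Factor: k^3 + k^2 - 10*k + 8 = (k - 1)*(k^2 + 2*k - 8) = (k - 1)*(k + 4)*(k - 2)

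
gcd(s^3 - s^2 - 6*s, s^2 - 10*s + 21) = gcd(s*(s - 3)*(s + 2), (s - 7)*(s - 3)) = s - 3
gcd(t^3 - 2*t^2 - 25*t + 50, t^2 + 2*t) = 1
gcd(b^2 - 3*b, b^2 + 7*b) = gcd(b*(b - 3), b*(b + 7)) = b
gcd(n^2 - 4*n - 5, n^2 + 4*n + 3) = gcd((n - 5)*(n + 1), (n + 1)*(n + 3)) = n + 1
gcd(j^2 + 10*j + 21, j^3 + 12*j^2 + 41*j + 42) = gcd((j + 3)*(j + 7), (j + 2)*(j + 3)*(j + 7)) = j^2 + 10*j + 21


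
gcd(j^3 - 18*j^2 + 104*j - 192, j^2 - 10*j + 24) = j^2 - 10*j + 24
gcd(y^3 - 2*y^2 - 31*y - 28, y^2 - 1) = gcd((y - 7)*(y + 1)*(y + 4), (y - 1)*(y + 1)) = y + 1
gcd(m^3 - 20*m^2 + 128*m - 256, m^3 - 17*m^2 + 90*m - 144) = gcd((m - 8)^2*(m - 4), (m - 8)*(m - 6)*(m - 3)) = m - 8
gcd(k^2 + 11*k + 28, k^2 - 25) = 1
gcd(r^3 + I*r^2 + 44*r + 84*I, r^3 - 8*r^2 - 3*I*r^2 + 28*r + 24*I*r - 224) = r - 7*I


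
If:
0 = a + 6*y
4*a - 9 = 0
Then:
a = 9/4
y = -3/8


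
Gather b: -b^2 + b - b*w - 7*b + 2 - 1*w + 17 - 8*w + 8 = -b^2 + b*(-w - 6) - 9*w + 27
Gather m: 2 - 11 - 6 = -15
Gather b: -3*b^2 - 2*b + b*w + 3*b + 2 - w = -3*b^2 + b*(w + 1) - w + 2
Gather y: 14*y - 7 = 14*y - 7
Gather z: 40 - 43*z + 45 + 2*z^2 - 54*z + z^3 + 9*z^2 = z^3 + 11*z^2 - 97*z + 85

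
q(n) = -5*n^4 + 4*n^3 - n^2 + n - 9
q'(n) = -20*n^3 + 12*n^2 - 2*n + 1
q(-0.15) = -9.19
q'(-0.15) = 1.64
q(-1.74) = -80.67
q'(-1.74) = 146.17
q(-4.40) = -2247.54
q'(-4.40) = 1945.80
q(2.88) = -262.85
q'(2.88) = -382.98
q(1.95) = -53.49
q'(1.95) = -105.57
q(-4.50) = -2448.56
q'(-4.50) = 2075.50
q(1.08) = -10.85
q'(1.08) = -12.36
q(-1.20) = -28.92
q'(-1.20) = 55.24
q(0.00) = -9.00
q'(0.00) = 1.00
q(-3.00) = -534.00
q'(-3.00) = 655.00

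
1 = 1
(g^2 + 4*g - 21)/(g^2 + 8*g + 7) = (g - 3)/(g + 1)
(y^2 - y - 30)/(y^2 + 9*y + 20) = (y - 6)/(y + 4)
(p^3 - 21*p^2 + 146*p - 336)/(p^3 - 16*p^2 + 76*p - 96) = (p - 7)/(p - 2)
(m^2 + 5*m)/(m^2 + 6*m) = (m + 5)/(m + 6)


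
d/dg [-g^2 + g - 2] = 1 - 2*g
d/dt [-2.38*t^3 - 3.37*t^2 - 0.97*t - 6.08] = -7.14*t^2 - 6.74*t - 0.97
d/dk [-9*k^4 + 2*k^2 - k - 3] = -36*k^3 + 4*k - 1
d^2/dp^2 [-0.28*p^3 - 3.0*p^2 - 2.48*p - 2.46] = -1.68*p - 6.0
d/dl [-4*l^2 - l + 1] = -8*l - 1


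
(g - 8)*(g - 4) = g^2 - 12*g + 32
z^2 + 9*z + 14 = (z + 2)*(z + 7)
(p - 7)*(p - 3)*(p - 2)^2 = p^4 - 14*p^3 + 65*p^2 - 124*p + 84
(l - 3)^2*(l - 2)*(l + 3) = l^4 - 5*l^3 - 3*l^2 + 45*l - 54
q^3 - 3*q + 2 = (q - 1)^2*(q + 2)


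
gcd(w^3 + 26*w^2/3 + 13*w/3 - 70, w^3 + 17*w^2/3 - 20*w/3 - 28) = w^2 + 11*w/3 - 14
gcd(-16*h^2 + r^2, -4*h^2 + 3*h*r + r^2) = 4*h + r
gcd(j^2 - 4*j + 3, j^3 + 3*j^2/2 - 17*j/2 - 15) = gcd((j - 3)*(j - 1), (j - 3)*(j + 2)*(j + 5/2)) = j - 3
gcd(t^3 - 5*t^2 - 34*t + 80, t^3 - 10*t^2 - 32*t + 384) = t - 8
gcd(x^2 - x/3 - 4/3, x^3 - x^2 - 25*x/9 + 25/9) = 1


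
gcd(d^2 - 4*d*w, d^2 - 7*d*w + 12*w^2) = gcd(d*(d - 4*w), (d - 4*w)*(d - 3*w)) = -d + 4*w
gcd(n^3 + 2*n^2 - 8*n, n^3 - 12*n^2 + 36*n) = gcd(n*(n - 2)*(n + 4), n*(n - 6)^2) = n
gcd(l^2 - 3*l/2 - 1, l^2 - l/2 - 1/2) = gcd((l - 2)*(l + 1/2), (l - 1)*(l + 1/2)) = l + 1/2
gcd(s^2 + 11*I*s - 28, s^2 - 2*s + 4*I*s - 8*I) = s + 4*I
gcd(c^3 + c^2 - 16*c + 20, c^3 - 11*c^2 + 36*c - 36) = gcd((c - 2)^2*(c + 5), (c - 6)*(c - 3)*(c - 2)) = c - 2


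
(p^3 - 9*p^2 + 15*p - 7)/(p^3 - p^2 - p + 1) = (p - 7)/(p + 1)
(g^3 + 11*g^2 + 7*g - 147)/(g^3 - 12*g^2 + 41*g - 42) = (g^2 + 14*g + 49)/(g^2 - 9*g + 14)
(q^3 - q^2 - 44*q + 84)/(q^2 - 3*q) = (q^3 - q^2 - 44*q + 84)/(q*(q - 3))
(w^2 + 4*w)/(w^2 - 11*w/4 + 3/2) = 4*w*(w + 4)/(4*w^2 - 11*w + 6)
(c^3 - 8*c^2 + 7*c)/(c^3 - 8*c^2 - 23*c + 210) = c*(c - 1)/(c^2 - c - 30)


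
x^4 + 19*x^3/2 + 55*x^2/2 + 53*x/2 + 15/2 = (x + 1/2)*(x + 1)*(x + 3)*(x + 5)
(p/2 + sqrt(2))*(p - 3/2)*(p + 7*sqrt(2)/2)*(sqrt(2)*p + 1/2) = sqrt(2)*p^4/2 - 3*sqrt(2)*p^3/4 + 23*p^3/4 - 69*p^2/8 + 67*sqrt(2)*p^2/8 - 201*sqrt(2)*p/16 + 7*p/2 - 21/4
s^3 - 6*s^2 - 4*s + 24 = (s - 6)*(s - 2)*(s + 2)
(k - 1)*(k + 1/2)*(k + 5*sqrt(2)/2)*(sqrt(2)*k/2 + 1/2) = sqrt(2)*k^4/2 - sqrt(2)*k^3/4 + 3*k^3 - 3*k^2/2 + sqrt(2)*k^2 - 3*k/2 - 5*sqrt(2)*k/8 - 5*sqrt(2)/8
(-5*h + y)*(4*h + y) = -20*h^2 - h*y + y^2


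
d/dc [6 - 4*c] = -4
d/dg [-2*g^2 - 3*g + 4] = -4*g - 3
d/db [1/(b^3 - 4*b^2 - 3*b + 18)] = (-3*b^2 + 8*b + 3)/(b^3 - 4*b^2 - 3*b + 18)^2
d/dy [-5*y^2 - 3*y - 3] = -10*y - 3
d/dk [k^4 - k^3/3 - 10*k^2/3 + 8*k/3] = 4*k^3 - k^2 - 20*k/3 + 8/3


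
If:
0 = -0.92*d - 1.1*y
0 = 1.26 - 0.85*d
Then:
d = 1.48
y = -1.24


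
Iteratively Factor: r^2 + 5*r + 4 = (r + 1)*(r + 4)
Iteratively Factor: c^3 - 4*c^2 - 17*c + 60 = (c - 3)*(c^2 - c - 20) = (c - 5)*(c - 3)*(c + 4)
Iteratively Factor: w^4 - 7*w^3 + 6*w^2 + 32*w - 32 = (w - 1)*(w^3 - 6*w^2 + 32) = (w - 4)*(w - 1)*(w^2 - 2*w - 8) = (w - 4)*(w - 1)*(w + 2)*(w - 4)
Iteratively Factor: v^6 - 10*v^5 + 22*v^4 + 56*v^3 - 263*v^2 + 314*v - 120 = (v - 1)*(v^5 - 9*v^4 + 13*v^3 + 69*v^2 - 194*v + 120) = (v - 5)*(v - 1)*(v^4 - 4*v^3 - 7*v^2 + 34*v - 24) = (v - 5)*(v - 1)^2*(v^3 - 3*v^2 - 10*v + 24) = (v - 5)*(v - 2)*(v - 1)^2*(v^2 - v - 12) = (v - 5)*(v - 2)*(v - 1)^2*(v + 3)*(v - 4)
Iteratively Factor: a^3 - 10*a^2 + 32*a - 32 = (a - 4)*(a^2 - 6*a + 8) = (a - 4)^2*(a - 2)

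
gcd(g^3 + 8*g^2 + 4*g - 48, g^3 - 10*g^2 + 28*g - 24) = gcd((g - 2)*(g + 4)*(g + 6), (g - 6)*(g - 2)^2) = g - 2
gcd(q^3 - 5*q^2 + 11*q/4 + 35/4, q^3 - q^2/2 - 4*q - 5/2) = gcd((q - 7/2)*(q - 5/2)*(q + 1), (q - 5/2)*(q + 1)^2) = q^2 - 3*q/2 - 5/2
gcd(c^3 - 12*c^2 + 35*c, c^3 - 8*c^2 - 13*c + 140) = c^2 - 12*c + 35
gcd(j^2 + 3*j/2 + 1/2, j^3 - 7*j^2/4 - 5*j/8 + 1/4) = j + 1/2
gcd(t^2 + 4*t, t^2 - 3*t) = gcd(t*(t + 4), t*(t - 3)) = t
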